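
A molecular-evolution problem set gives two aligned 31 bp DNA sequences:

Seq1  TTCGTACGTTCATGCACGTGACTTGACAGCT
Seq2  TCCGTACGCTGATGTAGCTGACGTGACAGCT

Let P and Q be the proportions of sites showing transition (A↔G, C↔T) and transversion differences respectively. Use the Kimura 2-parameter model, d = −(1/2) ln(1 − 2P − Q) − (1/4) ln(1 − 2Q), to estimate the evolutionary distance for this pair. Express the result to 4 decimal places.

0.2694

Mismatches occur at site 2 (T/C, transition), site 9 (T/C, transition), site 11 (C/G, transversion), site 15 (C/T, transition), site 17 (C/G, transversion), site 18 (G/C, transversion), site 23 (T/G, transversion).
Of the 7 differences, 3 transitions and 4 transversions over 31 sites: P = 3/31 = 0.096774, Q = 4/31 = 0.129032.
d = −0.5·ln(0.677420) − 0.25·ln(0.741936) = −0.5·(-0.389464) − 0.25·(-0.298492) = 0.2694.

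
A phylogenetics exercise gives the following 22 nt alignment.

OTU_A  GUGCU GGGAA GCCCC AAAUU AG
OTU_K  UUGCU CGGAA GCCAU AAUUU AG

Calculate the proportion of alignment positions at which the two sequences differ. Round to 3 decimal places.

Mismatches occur at site 1 (G↔U), site 6 (G↔C), site 14 (C↔A), site 15 (C↔U), site 18 (A↔U).
There are 5 differences over 22 sites, so p = 5/22 = 0.227.

0.227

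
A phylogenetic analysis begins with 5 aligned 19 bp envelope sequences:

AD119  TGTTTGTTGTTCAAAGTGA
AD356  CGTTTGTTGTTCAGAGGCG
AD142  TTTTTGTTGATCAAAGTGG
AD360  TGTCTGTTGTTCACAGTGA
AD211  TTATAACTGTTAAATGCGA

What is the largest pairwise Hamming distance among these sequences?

12

Pairwise Hamming distances:
  AD119 vs AD356: 5
  AD119 vs AD142: 3
  AD119 vs AD360: 2
  AD119 vs AD211: 8
  AD356 vs AD142: 6
  AD356 vs AD360: 6
  AD356 vs AD211: 12
  AD142 vs AD360: 5
  AD142 vs AD211: 9
  AD360 vs AD211: 10
The largest is 12, between AD356 and AD211.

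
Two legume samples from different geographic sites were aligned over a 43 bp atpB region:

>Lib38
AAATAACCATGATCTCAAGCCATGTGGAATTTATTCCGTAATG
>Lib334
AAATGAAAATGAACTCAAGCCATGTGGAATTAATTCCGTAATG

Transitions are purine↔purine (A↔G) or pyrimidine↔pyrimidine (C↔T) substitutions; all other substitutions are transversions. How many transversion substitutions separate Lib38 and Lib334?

The sequences differ at positions 5 (A/G, transition), 7 (C/A, transversion), 8 (C/A, transversion), 13 (T/A, transversion), 32 (T/A, transversion).
Of the 5 differences, 1 transition and 4 transversions, so the answer is 4.

4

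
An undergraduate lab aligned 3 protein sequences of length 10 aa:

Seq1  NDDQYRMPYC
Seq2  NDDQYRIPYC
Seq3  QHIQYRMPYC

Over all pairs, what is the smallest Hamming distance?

Pairwise Hamming distances:
  Seq1 vs Seq2: 1
  Seq1 vs Seq3: 3
  Seq2 vs Seq3: 4
The smallest is 1, between Seq1 and Seq2.

1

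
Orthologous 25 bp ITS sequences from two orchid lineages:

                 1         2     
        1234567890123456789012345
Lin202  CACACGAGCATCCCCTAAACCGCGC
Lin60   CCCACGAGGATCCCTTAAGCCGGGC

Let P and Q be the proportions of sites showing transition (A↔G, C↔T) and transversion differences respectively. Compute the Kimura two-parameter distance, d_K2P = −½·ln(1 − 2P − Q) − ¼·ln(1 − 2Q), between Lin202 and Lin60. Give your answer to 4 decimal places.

Mismatches occur at site 2 (A/C, transversion), site 9 (C/G, transversion), site 15 (C/T, transition), site 19 (A/G, transition), site 23 (C/G, transversion).
Of the 5 differences, 2 transitions and 3 transversions over 25 sites: P = 2/25 = 0.080000, Q = 3/25 = 0.120000.
d = −0.5·ln(0.720000) − 0.25·ln(0.760000) = −0.5·(-0.328504) − 0.25·(-0.274437) = 0.2329.

0.2329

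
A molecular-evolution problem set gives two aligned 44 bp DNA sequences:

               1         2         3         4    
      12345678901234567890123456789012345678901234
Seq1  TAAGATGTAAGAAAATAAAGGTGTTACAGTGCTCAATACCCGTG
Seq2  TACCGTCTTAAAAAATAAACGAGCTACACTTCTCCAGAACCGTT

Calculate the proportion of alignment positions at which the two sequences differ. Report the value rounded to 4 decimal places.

The sequences differ at positions 3 (A/C), 4 (G/C), 5 (A/G), 7 (G/C), 9 (A/T), 11 (G/A), 20 (G/C), 22 (T/A), 24 (T/C), 29 (G/C), 31 (G/T), 35 (A/C), 37 (T/G), 39 (C/A), 44 (G/T).
There are 15 differences over 44 sites, so p = 15/44 = 0.3409.

0.3409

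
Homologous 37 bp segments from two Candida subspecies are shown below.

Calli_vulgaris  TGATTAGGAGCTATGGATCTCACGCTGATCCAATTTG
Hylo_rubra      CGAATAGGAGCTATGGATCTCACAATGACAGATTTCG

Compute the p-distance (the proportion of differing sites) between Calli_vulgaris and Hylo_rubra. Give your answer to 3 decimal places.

Differing sites — 1:T/C; 4:T/A; 24:G/A; 25:C/A; 29:T/C; 30:C/A; 31:C/G; 33:A/T; 36:T/C.
There are 9 differences over 37 sites, so p = 9/37 = 0.243.

0.243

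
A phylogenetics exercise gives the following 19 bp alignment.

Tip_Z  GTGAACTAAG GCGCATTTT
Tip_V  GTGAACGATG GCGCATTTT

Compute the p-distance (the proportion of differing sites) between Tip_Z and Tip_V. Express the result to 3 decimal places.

Differing sites — 7:T/G; 9:A/T.
There are 2 differences over 19 sites, so p = 2/19 = 0.105.

0.105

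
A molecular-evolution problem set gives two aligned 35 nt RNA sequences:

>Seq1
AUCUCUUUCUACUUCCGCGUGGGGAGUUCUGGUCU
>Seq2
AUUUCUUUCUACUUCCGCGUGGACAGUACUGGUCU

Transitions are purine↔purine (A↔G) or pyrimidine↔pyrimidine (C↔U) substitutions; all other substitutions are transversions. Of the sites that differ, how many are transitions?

2

The sequences differ at positions 3 (C/U, transition), 23 (G/A, transition), 24 (G/C, transversion), 28 (U/A, transversion).
Of the 4 differences, 2 transitions and 2 transversions, so the answer is 2.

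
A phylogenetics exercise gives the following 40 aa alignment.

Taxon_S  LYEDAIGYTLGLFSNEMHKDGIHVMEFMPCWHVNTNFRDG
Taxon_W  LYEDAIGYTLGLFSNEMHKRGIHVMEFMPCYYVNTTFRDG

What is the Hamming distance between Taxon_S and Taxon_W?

4

Mismatches occur at site 20 (D↔R), site 31 (W↔Y), site 32 (H↔Y), site 36 (N↔T).
That gives 4 mismatches out of 40 aligned sites, so the Hamming distance is 4.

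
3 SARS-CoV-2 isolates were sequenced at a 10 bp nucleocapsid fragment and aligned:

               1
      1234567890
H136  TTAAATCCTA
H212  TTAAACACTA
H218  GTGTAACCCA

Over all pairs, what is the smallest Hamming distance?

2

Pairwise Hamming distances:
  H136 vs H212: 2
  H136 vs H218: 5
  H212 vs H218: 6
The smallest is 2, between H136 and H212.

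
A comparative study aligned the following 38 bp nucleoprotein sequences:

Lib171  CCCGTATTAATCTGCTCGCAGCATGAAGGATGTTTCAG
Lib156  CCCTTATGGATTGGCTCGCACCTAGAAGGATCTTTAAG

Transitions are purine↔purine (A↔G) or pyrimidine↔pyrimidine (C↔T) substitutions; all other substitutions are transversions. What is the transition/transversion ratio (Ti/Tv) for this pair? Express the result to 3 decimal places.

0.250

Differing sites — 4:G/T (Tv); 8:T/G (Tv); 9:A/G (Ti); 12:C/T (Ti); 13:T/G (Tv); 21:G/C (Tv); 23:A/T (Tv); 24:T/A (Tv); 32:G/C (Tv); 36:C/A (Tv).
Of the 10 differences, 2 transitions and 8 transversions, so Ti/Tv = 2/8 = 0.250.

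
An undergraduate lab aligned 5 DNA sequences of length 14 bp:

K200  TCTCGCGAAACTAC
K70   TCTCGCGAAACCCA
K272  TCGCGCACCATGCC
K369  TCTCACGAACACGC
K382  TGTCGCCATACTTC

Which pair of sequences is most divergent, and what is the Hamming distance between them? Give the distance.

Pairwise Hamming distances:
  K200 vs K70: 3
  K200 vs K272: 7
  K200 vs K369: 5
  K200 vs K382: 4
  K70 vs K272: 7
  K70 vs K369: 5
  K70 vs K382: 6
  K272 vs K369: 9
  K272 vs K382: 8
  K369 vs K382: 8
The largest is 9, between K272 and K369.

9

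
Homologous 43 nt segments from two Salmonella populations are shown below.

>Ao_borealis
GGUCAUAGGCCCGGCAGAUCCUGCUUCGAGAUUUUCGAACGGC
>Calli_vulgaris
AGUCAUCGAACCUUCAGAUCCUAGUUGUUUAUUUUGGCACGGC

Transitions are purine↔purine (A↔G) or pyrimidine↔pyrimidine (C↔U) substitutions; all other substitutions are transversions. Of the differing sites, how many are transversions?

11

The sequences differ at positions 1 (G/A, transition), 7 (A/C, transversion), 9 (G/A, transition), 10 (C/A, transversion), 13 (G/U, transversion), 14 (G/U, transversion), 23 (G/A, transition), 24 (C/G, transversion), 27 (C/G, transversion), 28 (G/U, transversion), 29 (A/U, transversion), 30 (G/U, transversion), 36 (C/G, transversion), 38 (A/C, transversion).
Of the 14 differences, 3 transitions and 11 transversions, so the answer is 11.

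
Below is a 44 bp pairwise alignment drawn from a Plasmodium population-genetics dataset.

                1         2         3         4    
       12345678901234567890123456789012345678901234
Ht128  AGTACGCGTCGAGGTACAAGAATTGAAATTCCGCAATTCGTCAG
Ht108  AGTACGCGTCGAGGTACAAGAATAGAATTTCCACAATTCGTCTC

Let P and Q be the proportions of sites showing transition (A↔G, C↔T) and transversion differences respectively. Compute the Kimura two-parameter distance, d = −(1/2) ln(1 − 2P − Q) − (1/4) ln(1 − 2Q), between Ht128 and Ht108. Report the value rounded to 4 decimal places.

0.1235

The sequences differ at positions 24 (T/A, transversion), 28 (A/T, transversion), 33 (G/A, transition), 43 (A/T, transversion), 44 (G/C, transversion).
Of the 5 differences, 1 transition and 4 transversions over 44 sites: P = 1/44 = 0.022727, Q = 4/44 = 0.090909.
d = −0.5·ln(0.863637) − 0.25·ln(0.818182) = −0.5·(-0.146603) − 0.25·(-0.200670) = 0.1235.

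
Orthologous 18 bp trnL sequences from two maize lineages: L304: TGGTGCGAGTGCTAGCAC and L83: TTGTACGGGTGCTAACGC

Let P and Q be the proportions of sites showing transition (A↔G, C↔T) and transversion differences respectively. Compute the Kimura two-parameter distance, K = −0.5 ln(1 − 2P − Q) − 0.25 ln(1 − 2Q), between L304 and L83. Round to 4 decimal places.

0.3760

Differing sites — 2:G/T (Tv); 5:G/A (Ti); 8:A/G (Ti); 15:G/A (Ti); 17:A/G (Ti).
Of the 5 differences, 4 transitions and 1 transversion over 18 sites: P = 4/18 = 0.222222, Q = 1/18 = 0.055556.
d = −0.5·ln(0.500000) − 0.25·ln(0.888888) = −0.5·(-0.693147) − 0.25·(-0.117784) = 0.3760.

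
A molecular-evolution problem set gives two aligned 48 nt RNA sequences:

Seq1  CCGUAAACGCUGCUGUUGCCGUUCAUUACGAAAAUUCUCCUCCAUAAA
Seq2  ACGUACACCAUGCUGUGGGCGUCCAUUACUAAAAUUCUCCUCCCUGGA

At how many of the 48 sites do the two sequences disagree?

11

The sequences differ at positions 1 (C/A), 6 (A/C), 9 (G/C), 10 (C/A), 17 (U/G), 19 (C/G), 23 (U/C), 30 (G/U), 44 (A/C), 46 (A/G), 47 (A/G).
That gives 11 mismatches out of 48 aligned sites, so the Hamming distance is 11.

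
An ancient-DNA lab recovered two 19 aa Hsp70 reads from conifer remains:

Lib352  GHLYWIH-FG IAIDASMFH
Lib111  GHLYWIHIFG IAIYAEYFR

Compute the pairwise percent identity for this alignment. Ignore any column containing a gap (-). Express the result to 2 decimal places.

Excluding the 1 gap column leaves 18 comparable sites.
Mismatches occur at site 14 (D→Y), site 16 (S→E), site 17 (M→Y), site 19 (H→R).
14 of the 18 comparable sites match, so the percent identity is 14/18 × 100 = 77.78%.

77.78%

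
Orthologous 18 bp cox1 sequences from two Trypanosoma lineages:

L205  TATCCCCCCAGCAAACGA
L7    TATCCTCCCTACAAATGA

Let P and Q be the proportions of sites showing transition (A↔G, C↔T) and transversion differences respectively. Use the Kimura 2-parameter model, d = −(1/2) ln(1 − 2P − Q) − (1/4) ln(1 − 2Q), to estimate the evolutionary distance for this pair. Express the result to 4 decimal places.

Mismatches occur at site 6 (C↔T, transition), site 10 (A↔T, transversion), site 11 (G↔A, transition), site 16 (C↔T, transition).
Of the 4 differences, 3 transitions and 1 transversion over 18 sites: P = 3/18 = 0.166667, Q = 1/18 = 0.055556.
d = −0.5·ln(0.611110) − 0.25·ln(0.888888) = −0.5·(-0.492478) − 0.25·(-0.117784) = 0.2757.

0.2757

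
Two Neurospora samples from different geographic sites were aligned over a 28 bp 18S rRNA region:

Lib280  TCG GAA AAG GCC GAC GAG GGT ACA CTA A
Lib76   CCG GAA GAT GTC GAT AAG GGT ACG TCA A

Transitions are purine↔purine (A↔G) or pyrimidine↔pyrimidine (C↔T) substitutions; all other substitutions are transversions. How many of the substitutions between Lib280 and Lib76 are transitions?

The sequences differ at positions 1 (T/C, transition), 7 (A/G, transition), 9 (G/T, transversion), 11 (C/T, transition), 15 (C/T, transition), 16 (G/A, transition), 24 (A/G, transition), 25 (C/T, transition), 26 (T/C, transition).
Of the 9 differences, 8 transitions and 1 transversion, so the answer is 8.

8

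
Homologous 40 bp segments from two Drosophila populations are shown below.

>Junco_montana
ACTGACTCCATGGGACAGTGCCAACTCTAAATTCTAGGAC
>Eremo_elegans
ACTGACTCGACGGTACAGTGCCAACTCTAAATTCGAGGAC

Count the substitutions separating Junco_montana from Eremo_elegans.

4

Mismatches occur at site 9 (C→G), site 11 (T→C), site 14 (G→T), site 35 (T→G).
That gives 4 mismatches out of 40 aligned sites, so the Hamming distance is 4.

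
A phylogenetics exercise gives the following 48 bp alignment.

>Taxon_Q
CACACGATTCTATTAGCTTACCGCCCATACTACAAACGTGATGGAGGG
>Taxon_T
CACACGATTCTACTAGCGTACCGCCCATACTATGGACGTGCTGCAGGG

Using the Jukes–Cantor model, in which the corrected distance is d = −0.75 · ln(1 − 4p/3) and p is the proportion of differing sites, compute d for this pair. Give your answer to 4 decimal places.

Mismatches occur at site 13 (T→C), site 18 (T→G), site 33 (C→T), site 34 (A→G), site 35 (A→G), site 41 (A→C), site 44 (G→C).
p = 7/48 = 0.145833.
d = −0.75 · ln(1 − (4/3)·0.145833) = −0.75 · ln(0.805556) = −0.75 · (-0.216223) = 0.1622.

0.1622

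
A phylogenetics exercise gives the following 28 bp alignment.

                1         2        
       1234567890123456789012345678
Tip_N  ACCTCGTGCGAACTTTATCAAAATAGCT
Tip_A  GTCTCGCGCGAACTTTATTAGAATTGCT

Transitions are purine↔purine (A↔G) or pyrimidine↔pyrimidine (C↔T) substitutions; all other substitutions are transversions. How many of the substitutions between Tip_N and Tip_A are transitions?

Mismatches occur at site 1 (A/G, transition), site 2 (C/T, transition), site 7 (T/C, transition), site 19 (C/T, transition), site 21 (A/G, transition), site 25 (A/T, transversion).
Of the 6 differences, 5 transitions and 1 transversion, so the answer is 5.

5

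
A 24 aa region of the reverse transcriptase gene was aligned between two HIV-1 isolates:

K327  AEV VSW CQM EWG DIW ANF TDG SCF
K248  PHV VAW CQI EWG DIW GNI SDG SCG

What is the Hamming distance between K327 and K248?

The sequences differ at positions 1 (A/P), 2 (E/H), 5 (S/A), 9 (M/I), 16 (A/G), 18 (F/I), 19 (T/S), 24 (F/G).
That gives 8 mismatches out of 24 aligned sites, so the Hamming distance is 8.

8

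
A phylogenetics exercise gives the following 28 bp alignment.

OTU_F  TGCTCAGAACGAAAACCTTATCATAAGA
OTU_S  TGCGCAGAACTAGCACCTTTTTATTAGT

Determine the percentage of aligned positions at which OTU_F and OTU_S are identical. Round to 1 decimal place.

Mismatches occur at site 4 (T↔G), site 11 (G↔T), site 13 (A↔G), site 14 (A↔C), site 20 (A↔T), site 22 (C↔T), site 25 (A↔T), site 28 (A↔T).
20 of the 28 sites match, so the percent identity is 20/28 × 100 = 71.4%.

71.4%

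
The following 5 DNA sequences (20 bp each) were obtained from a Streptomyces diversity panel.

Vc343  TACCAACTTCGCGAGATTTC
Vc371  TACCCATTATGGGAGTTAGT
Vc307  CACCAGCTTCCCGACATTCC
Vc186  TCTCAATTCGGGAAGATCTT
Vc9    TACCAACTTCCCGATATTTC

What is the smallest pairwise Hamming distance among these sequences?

2

Pairwise Hamming distances:
  Vc343 vs Vc371: 9
  Vc343 vs Vc307: 5
  Vc343 vs Vc186: 9
  Vc343 vs Vc9: 2
  Vc371 vs Vc307: 13
  Vc371 vs Vc186: 9
  Vc371 vs Vc9: 11
  Vc307 vs Vc186: 14
  Vc307 vs Vc9: 4
  Vc186 vs Vc9: 11
The smallest is 2, between Vc343 and Vc9.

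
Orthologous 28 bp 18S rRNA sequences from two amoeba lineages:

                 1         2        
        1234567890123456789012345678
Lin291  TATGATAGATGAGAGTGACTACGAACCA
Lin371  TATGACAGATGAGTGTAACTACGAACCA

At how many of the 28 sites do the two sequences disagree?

Mismatches occur at site 6 (T/C), site 14 (A/T), site 17 (G/A).
That gives 3 mismatches out of 28 aligned sites, so the Hamming distance is 3.

3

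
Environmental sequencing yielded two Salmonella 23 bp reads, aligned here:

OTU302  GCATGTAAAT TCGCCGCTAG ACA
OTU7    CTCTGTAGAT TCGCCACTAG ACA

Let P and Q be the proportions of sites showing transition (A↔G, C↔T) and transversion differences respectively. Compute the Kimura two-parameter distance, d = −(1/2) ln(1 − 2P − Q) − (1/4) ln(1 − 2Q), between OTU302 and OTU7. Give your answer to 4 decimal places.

0.2615

The sequences differ at positions 1 (G/C, transversion), 2 (C/T, transition), 3 (A/C, transversion), 8 (A/G, transition), 16 (G/A, transition).
Of the 5 differences, 3 transitions and 2 transversions over 23 sites: P = 3/23 = 0.130435, Q = 2/23 = 0.086957.
d = −0.5·ln(0.652173) − 0.25·ln(0.826086) = −0.5·(-0.427445) − 0.25·(-0.191056) = 0.2615.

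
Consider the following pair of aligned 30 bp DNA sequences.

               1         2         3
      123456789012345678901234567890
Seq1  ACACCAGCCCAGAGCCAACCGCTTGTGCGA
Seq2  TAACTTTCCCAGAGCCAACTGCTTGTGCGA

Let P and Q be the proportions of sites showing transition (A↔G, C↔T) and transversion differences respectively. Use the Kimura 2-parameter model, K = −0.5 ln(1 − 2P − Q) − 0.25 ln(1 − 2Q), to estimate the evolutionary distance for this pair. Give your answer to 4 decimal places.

0.2326

Differing sites — 1:A/T (Tv); 2:C/A (Tv); 5:C/T (Ti); 6:A/T (Tv); 7:G/T (Tv); 20:C/T (Ti).
Of the 6 differences, 2 transitions and 4 transversions over 30 sites: P = 2/30 = 0.066667, Q = 4/30 = 0.133333.
d = −0.5·ln(0.733333) − 0.25·ln(0.733334) = −0.5·(-0.310155) − 0.25·(-0.310154) = 0.2326.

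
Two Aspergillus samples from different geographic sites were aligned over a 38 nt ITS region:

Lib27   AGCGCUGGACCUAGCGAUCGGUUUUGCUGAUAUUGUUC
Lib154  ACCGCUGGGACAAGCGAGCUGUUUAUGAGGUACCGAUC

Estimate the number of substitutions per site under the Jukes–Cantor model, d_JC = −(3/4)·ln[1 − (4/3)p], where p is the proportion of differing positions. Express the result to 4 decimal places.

Differing sites — 2:G/C; 9:A/G; 10:C/A; 12:U/A; 18:U/G; 20:G/U; 25:U/A; 26:G/U; 27:C/G; 28:U/A; 30:A/G; 33:U/C; 34:U/C; 36:U/A.
p = 14/38 = 0.368421.
d = −0.75 · ln(1 − (4/3)·0.368421) = −0.75 · ln(0.508772) = −0.75 · (-0.675755) = 0.5068.

0.5068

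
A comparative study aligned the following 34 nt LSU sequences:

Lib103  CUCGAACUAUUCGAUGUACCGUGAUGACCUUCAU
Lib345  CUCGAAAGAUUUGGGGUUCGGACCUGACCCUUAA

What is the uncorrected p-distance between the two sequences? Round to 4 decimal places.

The sequences differ at positions 7 (C/A), 8 (U/G), 12 (C/U), 14 (A/G), 15 (U/G), 18 (A/U), 20 (C/G), 22 (U/A), 23 (G/C), 24 (A/C), 30 (U/C), 32 (C/U), 34 (U/A).
There are 13 differences over 34 sites, so p = 13/34 = 0.3824.

0.3824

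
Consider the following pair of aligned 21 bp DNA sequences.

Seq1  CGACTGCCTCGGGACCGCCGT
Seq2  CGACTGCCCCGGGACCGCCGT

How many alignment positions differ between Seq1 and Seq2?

Differing sites — 9:T/C.
That gives 1 mismatch out of 21 aligned sites, so the Hamming distance is 1.

1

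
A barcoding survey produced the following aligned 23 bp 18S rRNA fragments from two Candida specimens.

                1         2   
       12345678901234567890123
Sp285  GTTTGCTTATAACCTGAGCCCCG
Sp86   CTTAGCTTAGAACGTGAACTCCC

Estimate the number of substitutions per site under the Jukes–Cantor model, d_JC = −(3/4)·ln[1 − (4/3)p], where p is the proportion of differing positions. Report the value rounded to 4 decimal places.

The sequences differ at positions 1 (G/C), 4 (T/A), 10 (T/G), 14 (C/G), 18 (G/A), 20 (C/T), 23 (G/C).
p = 7/23 = 0.304348.
d = −0.75 · ln(1 − (4/3)·0.304348) = −0.75 · ln(0.594203) = −0.75 · (-0.520534) = 0.3904.

0.3904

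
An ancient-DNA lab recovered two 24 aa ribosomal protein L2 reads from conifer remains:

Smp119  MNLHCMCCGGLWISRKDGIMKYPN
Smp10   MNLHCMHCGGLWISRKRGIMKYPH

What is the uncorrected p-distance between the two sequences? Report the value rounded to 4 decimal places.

Differing sites — 7:C/H; 17:D/R; 24:N/H.
There are 3 differences over 24 sites, so p = 3/24 = 0.1250.

0.1250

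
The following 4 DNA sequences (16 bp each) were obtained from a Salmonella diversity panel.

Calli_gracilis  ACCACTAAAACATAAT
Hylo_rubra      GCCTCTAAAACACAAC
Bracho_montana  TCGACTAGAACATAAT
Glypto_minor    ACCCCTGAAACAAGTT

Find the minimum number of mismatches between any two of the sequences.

Pairwise Hamming distances:
  Calli_gracilis vs Hylo_rubra: 4
  Calli_gracilis vs Bracho_montana: 3
  Calli_gracilis vs Glypto_minor: 5
  Hylo_rubra vs Bracho_montana: 6
  Hylo_rubra vs Glypto_minor: 7
  Bracho_montana vs Glypto_minor: 8
The smallest is 3, between Calli_gracilis and Bracho_montana.

3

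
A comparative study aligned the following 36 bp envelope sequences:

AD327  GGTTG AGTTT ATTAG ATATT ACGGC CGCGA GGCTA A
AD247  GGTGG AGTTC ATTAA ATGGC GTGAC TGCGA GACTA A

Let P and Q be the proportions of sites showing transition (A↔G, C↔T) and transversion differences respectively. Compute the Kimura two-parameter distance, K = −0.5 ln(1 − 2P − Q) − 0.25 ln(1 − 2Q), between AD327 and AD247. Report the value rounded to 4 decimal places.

Mismatches occur at site 4 (T→G, transversion), site 10 (T→C, transition), site 15 (G→A, transition), site 18 (A→G, transition), site 19 (T→G, transversion), site 20 (T→C, transition), site 21 (A→G, transition), site 22 (C→T, transition), site 24 (G→A, transition), site 26 (C→T, transition), site 32 (G→A, transition).
Of the 11 differences, 9 transitions and 2 transversions over 36 sites: P = 9/36 = 0.250000, Q = 2/36 = 0.055556.
d = −0.5·ln(0.444444) − 0.25·ln(0.888888) = −0.5·(-0.810931) − 0.25·(-0.117784) = 0.4349.

0.4349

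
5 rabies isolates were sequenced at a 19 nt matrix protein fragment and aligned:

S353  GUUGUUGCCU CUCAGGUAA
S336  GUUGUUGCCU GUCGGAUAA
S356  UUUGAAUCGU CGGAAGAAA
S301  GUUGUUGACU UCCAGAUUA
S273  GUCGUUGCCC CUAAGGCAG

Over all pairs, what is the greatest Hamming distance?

13

Pairwise Hamming distances:
  S353 vs S336: 3
  S353 vs S356: 9
  S353 vs S301: 5
  S353 vs S273: 5
  S336 vs S356: 12
  S336 vs S301: 5
  S336 vs S273: 8
  S356 vs S301: 13
  S356 vs S273: 12
  S301 vs S273: 10
The largest is 13, between S356 and S301.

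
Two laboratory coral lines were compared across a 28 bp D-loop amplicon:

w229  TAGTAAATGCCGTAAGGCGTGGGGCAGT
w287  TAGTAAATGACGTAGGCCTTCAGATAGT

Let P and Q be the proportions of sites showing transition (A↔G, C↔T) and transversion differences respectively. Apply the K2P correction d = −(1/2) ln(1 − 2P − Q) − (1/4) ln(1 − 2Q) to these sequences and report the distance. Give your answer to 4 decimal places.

Mismatches occur at site 10 (C→A, transversion), site 15 (A→G, transition), site 17 (G→C, transversion), site 19 (G→T, transversion), site 21 (G→C, transversion), site 22 (G→A, transition), site 24 (G→A, transition), site 25 (C→T, transition).
Of the 8 differences, 4 transitions and 4 transversions over 28 sites: P = 4/28 = 0.142857, Q = 4/28 = 0.142857.
d = −0.5·ln(0.571429) − 0.25·ln(0.714286) = −0.5·(-0.559615) − 0.25·(-0.336472) = 0.3639.

0.3639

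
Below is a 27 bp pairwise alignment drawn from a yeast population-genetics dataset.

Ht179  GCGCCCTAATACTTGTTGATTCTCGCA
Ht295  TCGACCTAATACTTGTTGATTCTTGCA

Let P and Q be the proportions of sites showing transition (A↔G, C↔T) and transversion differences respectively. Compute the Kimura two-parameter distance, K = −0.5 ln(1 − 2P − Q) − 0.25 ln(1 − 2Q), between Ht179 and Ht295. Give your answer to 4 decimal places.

0.1203

Differing sites — 1:G/T (Tv); 4:C/A (Tv); 24:C/T (Ti).
Of the 3 differences, 1 transition and 2 transversions over 27 sites: P = 1/27 = 0.037037, Q = 2/27 = 0.074074.
d = −0.5·ln(0.851852) − 0.25·ln(0.851852) = −0.5·(-0.160342) − 0.25·(-0.160342) = 0.1203.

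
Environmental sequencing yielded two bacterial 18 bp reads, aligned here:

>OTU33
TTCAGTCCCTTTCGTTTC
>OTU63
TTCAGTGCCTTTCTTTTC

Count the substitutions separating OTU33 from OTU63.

The sequences differ at positions 7 (C/G), 14 (G/T).
That gives 2 mismatches out of 18 aligned sites, so the Hamming distance is 2.

2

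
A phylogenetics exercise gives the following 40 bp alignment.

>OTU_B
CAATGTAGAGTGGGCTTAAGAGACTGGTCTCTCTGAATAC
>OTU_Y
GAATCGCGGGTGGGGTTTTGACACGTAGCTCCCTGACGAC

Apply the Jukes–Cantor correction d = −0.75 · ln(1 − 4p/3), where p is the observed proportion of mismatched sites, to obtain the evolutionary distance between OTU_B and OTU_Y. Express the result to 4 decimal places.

Differing sites — 1:C/G; 5:G/C; 6:T/G; 7:A/C; 9:A/G; 15:C/G; 18:A/T; 19:A/T; 22:G/C; 25:T/G; 26:G/T; 27:G/A; 28:T/G; 32:T/C; 37:A/C; 38:T/G.
p = 16/40 = 0.400000.
d = −0.75 · ln(1 − (4/3)·0.400000) = −0.75 · ln(0.466667) = −0.75 · (-0.762139) = 0.5716.

0.5716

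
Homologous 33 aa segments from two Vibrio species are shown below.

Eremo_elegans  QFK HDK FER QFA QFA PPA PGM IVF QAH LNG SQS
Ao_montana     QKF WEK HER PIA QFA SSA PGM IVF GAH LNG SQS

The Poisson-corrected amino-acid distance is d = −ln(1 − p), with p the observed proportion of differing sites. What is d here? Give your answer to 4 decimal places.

The sequences differ at positions 2 (F/K), 3 (K/F), 4 (H/W), 5 (D/E), 7 (F/H), 10 (Q/P), 11 (F/I), 16 (P/S), 17 (P/S), 25 (Q/G).
p = 10/33 = 0.303030.
d = −ln(1 − 0.303030) = −ln(0.696970) = 0.3610.

0.3610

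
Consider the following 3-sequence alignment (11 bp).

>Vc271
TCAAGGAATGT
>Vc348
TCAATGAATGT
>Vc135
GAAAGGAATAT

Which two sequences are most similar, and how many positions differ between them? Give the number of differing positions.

Pairwise Hamming distances:
  Vc271 vs Vc348: 1
  Vc271 vs Vc135: 3
  Vc348 vs Vc135: 4
The smallest is 1, between Vc271 and Vc348.

1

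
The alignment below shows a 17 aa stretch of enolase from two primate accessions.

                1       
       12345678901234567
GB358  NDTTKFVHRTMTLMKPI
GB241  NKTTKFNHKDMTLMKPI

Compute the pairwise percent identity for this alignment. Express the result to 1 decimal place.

Mismatches occur at site 2 (D/K), site 7 (V/N), site 9 (R/K), site 10 (T/D).
13 of the 17 sites match, so the percent identity is 13/17 × 100 = 76.5%.

76.5%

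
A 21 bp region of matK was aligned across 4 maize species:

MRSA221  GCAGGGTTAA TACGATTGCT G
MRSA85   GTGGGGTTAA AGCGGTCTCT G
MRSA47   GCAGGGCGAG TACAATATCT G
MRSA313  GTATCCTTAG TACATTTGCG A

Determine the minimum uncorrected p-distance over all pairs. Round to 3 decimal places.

Pairwise Hamming distances:
  MRSA221 vs MRSA85: 7
  MRSA221 vs MRSA47: 6
  MRSA221 vs MRSA313: 9
  MRSA85 vs MRSA47: 10
  MRSA85 vs MRSA313: 13
  MRSA47 vs MRSA313: 11
The smallest is 6 mismatches, between MRSA221 and MRSA47; p = 6/21 = 0.286.

0.286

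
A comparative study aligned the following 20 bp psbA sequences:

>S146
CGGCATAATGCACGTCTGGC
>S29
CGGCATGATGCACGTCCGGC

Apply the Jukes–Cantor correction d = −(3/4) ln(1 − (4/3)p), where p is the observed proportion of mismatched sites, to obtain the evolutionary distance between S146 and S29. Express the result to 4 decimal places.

Differing sites — 7:A/G; 17:T/C.
p = 2/20 = 0.100000.
d = −0.75 · ln(1 − (4/3)·0.100000) = −0.75 · ln(0.866667) = −0.75 · (-0.143100) = 0.1073.

0.1073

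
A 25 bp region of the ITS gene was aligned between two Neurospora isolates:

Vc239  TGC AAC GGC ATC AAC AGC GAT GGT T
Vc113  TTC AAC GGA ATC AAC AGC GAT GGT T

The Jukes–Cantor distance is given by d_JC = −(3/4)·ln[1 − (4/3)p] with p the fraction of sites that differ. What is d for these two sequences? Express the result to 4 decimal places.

0.0846

Differing sites — 2:G/T; 9:C/A.
p = 2/25 = 0.080000.
d = −0.75 · ln(1 − (4/3)·0.080000) = −0.75 · ln(0.893333) = −0.75 · (-0.112796) = 0.0846.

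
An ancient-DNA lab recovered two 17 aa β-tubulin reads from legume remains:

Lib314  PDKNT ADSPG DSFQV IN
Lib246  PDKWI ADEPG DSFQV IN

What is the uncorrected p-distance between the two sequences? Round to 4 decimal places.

Mismatches occur at site 4 (N→W), site 5 (T→I), site 8 (S→E).
There are 3 differences over 17 sites, so p = 3/17 = 0.1765.

0.1765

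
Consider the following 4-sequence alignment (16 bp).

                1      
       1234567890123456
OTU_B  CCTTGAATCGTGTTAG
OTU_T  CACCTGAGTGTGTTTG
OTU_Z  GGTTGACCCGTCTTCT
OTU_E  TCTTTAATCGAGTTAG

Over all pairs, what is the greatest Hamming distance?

Pairwise Hamming distances:
  OTU_B vs OTU_T: 8
  OTU_B vs OTU_Z: 7
  OTU_B vs OTU_E: 3
  OTU_T vs OTU_Z: 12
  OTU_T vs OTU_E: 9
  OTU_Z vs OTU_E: 9
The largest is 12, between OTU_T and OTU_Z.

12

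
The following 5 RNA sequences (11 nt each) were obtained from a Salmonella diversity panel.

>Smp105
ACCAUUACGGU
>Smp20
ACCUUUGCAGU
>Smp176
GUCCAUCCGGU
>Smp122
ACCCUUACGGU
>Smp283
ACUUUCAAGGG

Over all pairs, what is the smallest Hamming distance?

Pairwise Hamming distances:
  Smp105 vs Smp20: 3
  Smp105 vs Smp176: 5
  Smp105 vs Smp122: 1
  Smp105 vs Smp283: 5
  Smp20 vs Smp176: 6
  Smp20 vs Smp122: 3
  Smp20 vs Smp283: 6
  Smp176 vs Smp122: 4
  Smp176 vs Smp283: 9
  Smp122 vs Smp283: 5
The smallest is 1, between Smp105 and Smp122.

1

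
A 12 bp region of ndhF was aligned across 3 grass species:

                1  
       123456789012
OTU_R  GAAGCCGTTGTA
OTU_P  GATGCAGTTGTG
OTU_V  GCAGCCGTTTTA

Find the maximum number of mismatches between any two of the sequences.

5

Pairwise Hamming distances:
  OTU_R vs OTU_P: 3
  OTU_R vs OTU_V: 2
  OTU_P vs OTU_V: 5
The largest is 5, between OTU_P and OTU_V.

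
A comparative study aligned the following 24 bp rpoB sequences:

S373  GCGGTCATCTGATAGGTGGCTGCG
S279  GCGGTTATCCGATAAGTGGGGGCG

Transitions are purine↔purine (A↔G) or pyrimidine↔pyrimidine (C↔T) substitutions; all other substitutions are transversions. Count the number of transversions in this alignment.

Differing sites — 6:C/T (Ti); 10:T/C (Ti); 15:G/A (Ti); 20:C/G (Tv); 21:T/G (Tv).
Of the 5 differences, 3 transitions and 2 transversions, so the answer is 2.

2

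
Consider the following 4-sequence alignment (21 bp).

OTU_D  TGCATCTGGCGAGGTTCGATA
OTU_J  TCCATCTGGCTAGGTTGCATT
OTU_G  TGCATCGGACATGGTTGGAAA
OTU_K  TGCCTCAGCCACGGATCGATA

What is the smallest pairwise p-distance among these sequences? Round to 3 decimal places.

0.238

Pairwise Hamming distances:
  OTU_D vs OTU_J: 5
  OTU_D vs OTU_G: 6
  OTU_D vs OTU_K: 6
  OTU_J vs OTU_G: 8
  OTU_J vs OTU_K: 10
  OTU_G vs OTU_K: 7
The smallest is 5 mismatches, between OTU_D and OTU_J; p = 5/21 = 0.238.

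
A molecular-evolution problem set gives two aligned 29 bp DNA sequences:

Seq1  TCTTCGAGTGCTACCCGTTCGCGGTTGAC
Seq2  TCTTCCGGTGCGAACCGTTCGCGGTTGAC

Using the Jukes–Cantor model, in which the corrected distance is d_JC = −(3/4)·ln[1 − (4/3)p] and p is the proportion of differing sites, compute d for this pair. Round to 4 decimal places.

0.1524

Differing sites — 6:G/C; 7:A/G; 12:T/G; 14:C/A.
p = 4/29 = 0.137931.
d = −0.75 · ln(1 − (4/3)·0.137931) = −0.75 · ln(0.816092) = −0.75 · (-0.203228) = 0.1524.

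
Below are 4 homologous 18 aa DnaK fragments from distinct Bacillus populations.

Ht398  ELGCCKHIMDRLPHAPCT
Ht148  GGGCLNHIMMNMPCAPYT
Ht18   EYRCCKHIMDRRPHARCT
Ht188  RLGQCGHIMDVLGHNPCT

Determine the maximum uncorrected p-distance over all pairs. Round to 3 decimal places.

0.667

Pairwise Hamming distances:
  Ht398 vs Ht148: 9
  Ht398 vs Ht18: 4
  Ht398 vs Ht188: 6
  Ht148 vs Ht18: 11
  Ht148 vs Ht188: 12
  Ht18 vs Ht188: 10
The largest is 12 mismatches, between Ht148 and Ht188; p = 12/18 = 0.667.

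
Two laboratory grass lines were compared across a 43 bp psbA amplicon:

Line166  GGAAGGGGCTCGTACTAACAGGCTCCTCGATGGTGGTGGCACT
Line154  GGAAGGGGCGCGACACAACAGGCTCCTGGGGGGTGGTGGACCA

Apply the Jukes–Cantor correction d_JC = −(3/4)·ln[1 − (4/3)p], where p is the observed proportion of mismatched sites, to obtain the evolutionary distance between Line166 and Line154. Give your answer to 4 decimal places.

0.3129

Mismatches occur at site 10 (T↔G), site 13 (T↔A), site 14 (A↔C), site 15 (C↔A), site 16 (T↔C), site 28 (C↔G), site 30 (A↔G), site 31 (T↔G), site 40 (C↔A), site 41 (A↔C), site 43 (T↔A).
p = 11/43 = 0.255814.
d = −0.75 · ln(1 − (4/3)·0.255814) = −0.75 · ln(0.658915) = −0.75 · (-0.417161) = 0.3129.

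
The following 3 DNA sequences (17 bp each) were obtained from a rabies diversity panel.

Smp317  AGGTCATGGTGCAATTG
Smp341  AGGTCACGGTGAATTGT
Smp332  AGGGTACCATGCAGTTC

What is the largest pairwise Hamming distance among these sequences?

8

Pairwise Hamming distances:
  Smp317 vs Smp341: 5
  Smp317 vs Smp332: 7
  Smp341 vs Smp332: 8
The largest is 8, between Smp341 and Smp332.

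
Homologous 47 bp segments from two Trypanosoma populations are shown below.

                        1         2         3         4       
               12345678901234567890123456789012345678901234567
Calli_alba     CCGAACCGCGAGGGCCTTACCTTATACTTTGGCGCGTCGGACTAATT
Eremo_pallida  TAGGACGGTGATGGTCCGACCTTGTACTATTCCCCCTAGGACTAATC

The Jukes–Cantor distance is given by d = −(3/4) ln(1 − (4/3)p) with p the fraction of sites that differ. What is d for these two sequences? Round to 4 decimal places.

0.4937

The sequences differ at positions 1 (C/T), 2 (C/A), 4 (A/G), 7 (C/G), 9 (C/T), 12 (G/T), 15 (C/T), 17 (T/C), 18 (T/G), 24 (A/G), 29 (T/A), 31 (G/T), 32 (G/C), 34 (G/C), 36 (G/C), 38 (C/A), 47 (T/C).
p = 17/47 = 0.361702.
d = −0.75 · ln(1 − (4/3)·0.361702) = −0.75 · ln(0.517731) = −0.75 · (-0.658299) = 0.4937.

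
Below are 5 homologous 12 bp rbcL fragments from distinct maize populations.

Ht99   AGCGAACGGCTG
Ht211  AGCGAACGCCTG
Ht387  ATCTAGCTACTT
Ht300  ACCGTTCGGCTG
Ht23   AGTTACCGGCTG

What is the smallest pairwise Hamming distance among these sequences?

1

Pairwise Hamming distances:
  Ht99 vs Ht211: 1
  Ht99 vs Ht387: 6
  Ht99 vs Ht300: 3
  Ht99 vs Ht23: 3
  Ht211 vs Ht387: 6
  Ht211 vs Ht300: 4
  Ht211 vs Ht23: 4
  Ht387 vs Ht300: 7
  Ht387 vs Ht23: 6
  Ht300 vs Ht23: 5
The smallest is 1, between Ht99 and Ht211.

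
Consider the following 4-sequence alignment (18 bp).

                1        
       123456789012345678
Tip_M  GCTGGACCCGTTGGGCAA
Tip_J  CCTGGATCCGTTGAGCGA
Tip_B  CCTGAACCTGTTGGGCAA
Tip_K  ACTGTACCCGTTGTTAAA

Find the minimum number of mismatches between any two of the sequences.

Pairwise Hamming distances:
  Tip_M vs Tip_J: 4
  Tip_M vs Tip_B: 3
  Tip_M vs Tip_K: 5
  Tip_J vs Tip_B: 5
  Tip_J vs Tip_K: 7
  Tip_B vs Tip_K: 6
The smallest is 3, between Tip_M and Tip_B.

3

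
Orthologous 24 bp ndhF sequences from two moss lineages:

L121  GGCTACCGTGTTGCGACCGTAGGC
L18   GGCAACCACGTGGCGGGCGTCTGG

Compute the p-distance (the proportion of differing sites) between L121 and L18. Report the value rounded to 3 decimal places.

0.375

Differing sites — 4:T/A; 8:G/A; 9:T/C; 12:T/G; 16:A/G; 17:C/G; 21:A/C; 22:G/T; 24:C/G.
There are 9 differences over 24 sites, so p = 9/24 = 0.375.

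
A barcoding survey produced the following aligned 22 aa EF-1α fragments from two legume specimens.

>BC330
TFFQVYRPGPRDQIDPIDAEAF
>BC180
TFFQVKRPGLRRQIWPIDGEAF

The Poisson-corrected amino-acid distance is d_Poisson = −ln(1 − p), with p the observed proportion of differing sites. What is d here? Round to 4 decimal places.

0.2578

The sequences differ at positions 6 (Y/K), 10 (P/L), 12 (D/R), 15 (D/W), 19 (A/G).
p = 5/22 = 0.227273.
d = −ln(1 − 0.227273) = −ln(0.772727) = 0.2578.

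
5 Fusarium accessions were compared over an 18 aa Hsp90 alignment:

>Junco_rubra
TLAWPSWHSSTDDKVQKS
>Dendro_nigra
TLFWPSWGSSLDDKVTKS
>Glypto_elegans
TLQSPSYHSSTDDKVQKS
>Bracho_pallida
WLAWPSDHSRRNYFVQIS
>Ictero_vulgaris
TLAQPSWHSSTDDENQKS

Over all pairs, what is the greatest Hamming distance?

11

Pairwise Hamming distances:
  Junco_rubra vs Dendro_nigra: 4
  Junco_rubra vs Glypto_elegans: 3
  Junco_rubra vs Bracho_pallida: 8
  Junco_rubra vs Ictero_vulgaris: 3
  Dendro_nigra vs Glypto_elegans: 6
  Dendro_nigra vs Bracho_pallida: 11
  Dendro_nigra vs Ictero_vulgaris: 7
  Glypto_elegans vs Bracho_pallida: 10
  Glypto_elegans vs Ictero_vulgaris: 5
  Bracho_pallida vs Ictero_vulgaris: 10
The largest is 11, between Dendro_nigra and Bracho_pallida.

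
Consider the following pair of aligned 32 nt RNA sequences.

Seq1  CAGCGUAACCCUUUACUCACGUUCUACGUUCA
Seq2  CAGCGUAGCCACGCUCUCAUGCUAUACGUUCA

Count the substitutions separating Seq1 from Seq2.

Mismatches occur at site 8 (A→G), site 11 (C→A), site 12 (U→C), site 13 (U→G), site 14 (U→C), site 15 (A→U), site 20 (C→U), site 22 (U→C), site 24 (C→A).
That gives 9 mismatches out of 32 aligned sites, so the Hamming distance is 9.

9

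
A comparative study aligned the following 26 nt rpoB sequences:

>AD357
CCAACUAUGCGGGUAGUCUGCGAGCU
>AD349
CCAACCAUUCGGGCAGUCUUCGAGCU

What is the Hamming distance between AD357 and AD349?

Mismatches occur at site 6 (U/C), site 9 (G/U), site 14 (U/C), site 20 (G/U).
That gives 4 mismatches out of 26 aligned sites, so the Hamming distance is 4.

4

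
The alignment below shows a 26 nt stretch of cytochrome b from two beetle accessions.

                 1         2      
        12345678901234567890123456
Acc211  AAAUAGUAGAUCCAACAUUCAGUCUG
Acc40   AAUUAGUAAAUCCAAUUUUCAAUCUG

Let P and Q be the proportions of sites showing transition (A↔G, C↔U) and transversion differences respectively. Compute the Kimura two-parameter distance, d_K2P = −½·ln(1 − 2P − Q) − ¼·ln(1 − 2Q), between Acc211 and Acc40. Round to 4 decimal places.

0.2256

Mismatches occur at site 3 (A→U, transversion), site 9 (G→A, transition), site 16 (C→U, transition), site 17 (A→U, transversion), site 22 (G→A, transition).
Of the 5 differences, 3 transitions and 2 transversions over 26 sites: P = 3/26 = 0.115385, Q = 2/26 = 0.076923.
d = −0.5·ln(0.692307) − 0.25·ln(0.846154) = −0.5·(-0.367726) − 0.25·(-0.167054) = 0.2256.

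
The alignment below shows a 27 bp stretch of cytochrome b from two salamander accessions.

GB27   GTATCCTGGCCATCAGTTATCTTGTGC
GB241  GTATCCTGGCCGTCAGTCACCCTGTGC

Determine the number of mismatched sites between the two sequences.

4

Differing sites — 12:A/G; 18:T/C; 20:T/C; 22:T/C.
That gives 4 mismatches out of 27 aligned sites, so the Hamming distance is 4.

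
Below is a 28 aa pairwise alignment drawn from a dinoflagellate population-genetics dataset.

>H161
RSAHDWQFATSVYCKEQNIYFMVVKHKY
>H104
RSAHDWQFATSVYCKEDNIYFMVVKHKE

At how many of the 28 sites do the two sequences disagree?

The sequences differ at positions 17 (Q/D), 28 (Y/E).
That gives 2 mismatches out of 28 aligned sites, so the Hamming distance is 2.

2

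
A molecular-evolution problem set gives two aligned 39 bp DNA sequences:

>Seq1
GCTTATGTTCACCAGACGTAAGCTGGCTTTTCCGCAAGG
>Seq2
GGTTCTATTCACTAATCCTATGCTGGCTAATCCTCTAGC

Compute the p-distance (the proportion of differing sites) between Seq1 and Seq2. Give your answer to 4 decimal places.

The sequences differ at positions 2 (C/G), 5 (A/C), 7 (G/A), 13 (C/T), 15 (G/A), 16 (A/T), 18 (G/C), 21 (A/T), 29 (T/A), 30 (T/A), 34 (G/T), 36 (A/T), 39 (G/C).
There are 13 differences over 39 sites, so p = 13/39 = 0.3333.

0.3333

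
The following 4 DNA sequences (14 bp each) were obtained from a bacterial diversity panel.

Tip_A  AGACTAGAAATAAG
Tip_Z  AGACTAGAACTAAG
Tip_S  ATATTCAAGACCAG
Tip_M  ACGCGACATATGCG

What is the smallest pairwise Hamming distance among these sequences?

Pairwise Hamming distances:
  Tip_A vs Tip_Z: 1
  Tip_A vs Tip_S: 7
  Tip_A vs Tip_M: 7
  Tip_Z vs Tip_S: 8
  Tip_Z vs Tip_M: 8
  Tip_S vs Tip_M: 10
The smallest is 1, between Tip_A and Tip_Z.

1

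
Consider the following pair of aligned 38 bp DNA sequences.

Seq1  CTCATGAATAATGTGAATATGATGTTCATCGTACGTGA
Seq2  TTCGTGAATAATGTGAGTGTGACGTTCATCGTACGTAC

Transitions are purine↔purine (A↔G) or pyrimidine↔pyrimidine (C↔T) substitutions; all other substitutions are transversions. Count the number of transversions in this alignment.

1

The sequences differ at positions 1 (C/T, transition), 4 (A/G, transition), 17 (A/G, transition), 19 (A/G, transition), 23 (T/C, transition), 37 (G/A, transition), 38 (A/C, transversion).
Of the 7 differences, 6 transitions and 1 transversion, so the answer is 1.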